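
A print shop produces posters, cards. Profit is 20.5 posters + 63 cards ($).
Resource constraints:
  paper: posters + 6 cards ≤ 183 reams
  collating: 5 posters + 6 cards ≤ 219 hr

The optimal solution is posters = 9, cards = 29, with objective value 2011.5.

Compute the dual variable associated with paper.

At the optimum: paper uses 183 of 183 (binding); collating uses 219 of 219 (binding).
The binding rows give the dual system: 1·y_paper + 5·y_collating = 20.5 and 6·y_paper + 6·y_collating = 63.
→ y_paper = 8 and y_collating = 2.5.
Shadow price of paper = 8.

8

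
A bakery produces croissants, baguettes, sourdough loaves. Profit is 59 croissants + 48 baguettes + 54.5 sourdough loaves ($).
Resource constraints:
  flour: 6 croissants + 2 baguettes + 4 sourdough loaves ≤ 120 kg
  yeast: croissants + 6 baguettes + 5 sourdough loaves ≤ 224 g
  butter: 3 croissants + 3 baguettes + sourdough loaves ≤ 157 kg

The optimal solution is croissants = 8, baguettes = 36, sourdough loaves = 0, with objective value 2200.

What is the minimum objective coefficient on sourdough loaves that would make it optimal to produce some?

Binding: flour and yeast. Non-binding: butter (25 unused).
Since butter is not tight, its dual is 0.
From A_Bᵀ y = c: 6·y_flour + 1·y_yeast = 59; 2·y_flour + 6·y_yeast = 48.
→ y_flour = 9 and y_yeast = 5.
sourdough loaves enters the basis when its profit ≥ yᵀa₃ = 9·4 + 5·5 = 61.

61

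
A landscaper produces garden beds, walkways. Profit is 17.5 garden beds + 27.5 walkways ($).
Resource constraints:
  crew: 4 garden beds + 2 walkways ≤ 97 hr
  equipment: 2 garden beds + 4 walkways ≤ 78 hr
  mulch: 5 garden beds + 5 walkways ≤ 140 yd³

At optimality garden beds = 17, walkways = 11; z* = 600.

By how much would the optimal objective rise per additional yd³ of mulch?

At the optimum: crew uses 90 of 97 (slack = 7); equipment uses 78 of 78 (binding); mulch uses 140 of 140 (binding).
Since crew is not tight, its dual is 0.
The binding rows give the dual system: 2·y_equipment + 5·y_mulch = 17.5 and 4·y_equipment + 5·y_mulch = 27.5.
Solving: y_equipment = 5, y_mulch = 1.5.
Shadow price of mulch = 1.5.

1.5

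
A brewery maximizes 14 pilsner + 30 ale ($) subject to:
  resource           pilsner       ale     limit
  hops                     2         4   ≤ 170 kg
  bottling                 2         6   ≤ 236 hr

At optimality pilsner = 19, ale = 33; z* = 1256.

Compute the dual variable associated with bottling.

1

Check each constraint at x*: hops 170/170 (tight); bottling 236/236 (tight).
The binding rows give the dual system: 2·y_hops + 2·y_bottling = 14 and 4·y_hops + 6·y_bottling = 30.
→ y_hops = 6 and y_bottling = 1.
Shadow price of bottling = 1.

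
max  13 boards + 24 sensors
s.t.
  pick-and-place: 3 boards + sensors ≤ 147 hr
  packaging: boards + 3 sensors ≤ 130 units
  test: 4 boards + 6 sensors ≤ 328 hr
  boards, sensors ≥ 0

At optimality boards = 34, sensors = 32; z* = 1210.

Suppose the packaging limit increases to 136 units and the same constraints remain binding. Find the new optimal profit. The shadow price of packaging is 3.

Δb = 6, so new z* = 1210 + (3)·(6) = 1210 + 18 = 1228.

1228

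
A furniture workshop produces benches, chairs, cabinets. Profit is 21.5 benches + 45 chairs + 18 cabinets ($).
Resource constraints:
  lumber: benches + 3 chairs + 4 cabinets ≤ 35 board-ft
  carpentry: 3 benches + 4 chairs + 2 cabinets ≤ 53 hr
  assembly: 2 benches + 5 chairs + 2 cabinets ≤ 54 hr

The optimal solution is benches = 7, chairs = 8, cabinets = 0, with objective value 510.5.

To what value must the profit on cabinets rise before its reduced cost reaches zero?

19

Check each constraint at x*: lumber 31/35 (slack 4); carpentry 53/53 (tight); assembly 54/54 (tight).
Slack constraints have shadow price 0 (complementary slackness).
From A_Bᵀ y = c: 3·y_carpentry + 2·y_assembly = 21.5; 4·y_carpentry + 5·y_assembly = 45.
This yields shadow prices y_carpentry = 2.5, y_assembly = 7.
cabinets enters the basis when its profit ≥ yᵀa₃ = 2.5·2 + 7·2 = 19.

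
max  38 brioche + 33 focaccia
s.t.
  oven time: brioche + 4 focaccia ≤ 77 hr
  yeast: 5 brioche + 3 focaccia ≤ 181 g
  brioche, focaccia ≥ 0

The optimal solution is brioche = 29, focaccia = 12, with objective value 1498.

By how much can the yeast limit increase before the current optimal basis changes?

204

Binding constraints: oven time, yeast. The basis is B = [[1,4],[5,3]] with det -17.
Per unit increase in yeast, x* moves by d = (0.2353, -0.0588).
The basis stays optimal until focaccia reaches 0; allowable increase = 204 g.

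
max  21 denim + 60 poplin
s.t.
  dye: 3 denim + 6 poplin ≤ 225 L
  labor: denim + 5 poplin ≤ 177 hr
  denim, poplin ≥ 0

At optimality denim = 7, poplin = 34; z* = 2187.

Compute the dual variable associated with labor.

At the optimum: dye uses 225 of 225 (binding); labor uses 177 of 177 (binding).
From A_Bᵀ y = c: 3·y_dye + 1·y_labor = 21; 6·y_dye + 5·y_labor = 60.
This yields shadow prices y_dye = 5, y_labor = 6.
Shadow price of labor = 6.

6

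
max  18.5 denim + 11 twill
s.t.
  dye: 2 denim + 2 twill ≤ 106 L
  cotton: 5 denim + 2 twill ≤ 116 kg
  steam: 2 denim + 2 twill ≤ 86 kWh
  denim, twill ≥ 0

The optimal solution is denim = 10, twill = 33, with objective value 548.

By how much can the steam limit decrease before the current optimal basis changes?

Binding constraints: cotton, steam. The basis is B = [[5,2],[2,2]] with det 6.
Per unit decrease in steam, x* moves by d = (0.3333, -0.8333).
The basis stays optimal until twill reaches 0; allowable decrease = 39.6 kWh.

39.6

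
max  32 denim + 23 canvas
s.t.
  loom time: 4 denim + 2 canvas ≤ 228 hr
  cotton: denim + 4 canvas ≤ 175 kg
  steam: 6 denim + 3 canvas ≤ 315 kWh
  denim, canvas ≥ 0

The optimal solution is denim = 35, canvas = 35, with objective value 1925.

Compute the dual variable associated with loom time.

Binding: cotton and steam. Non-binding: loom time (18 unused).
Since loom time is not tight, its dual is 0.
The binding rows give the dual system: 1·y_cotton + 6·y_steam = 32 and 4·y_cotton + 3·y_steam = 23.
Solving: y_cotton = 2, y_steam = 5.
Shadow price of loom time = 0.

0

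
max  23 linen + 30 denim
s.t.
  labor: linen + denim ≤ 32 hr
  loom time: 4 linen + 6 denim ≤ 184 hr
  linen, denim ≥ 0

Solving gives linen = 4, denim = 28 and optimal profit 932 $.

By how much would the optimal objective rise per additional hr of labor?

Both labor and loom time are binding at x*.
From A_Bᵀ y = c: 1·y_labor + 4·y_loom time = 23; 1·y_labor + 6·y_loom time = 30.
This yields shadow prices y_labor = 9, y_loom time = 3.5.
Shadow price of labor = 9.

9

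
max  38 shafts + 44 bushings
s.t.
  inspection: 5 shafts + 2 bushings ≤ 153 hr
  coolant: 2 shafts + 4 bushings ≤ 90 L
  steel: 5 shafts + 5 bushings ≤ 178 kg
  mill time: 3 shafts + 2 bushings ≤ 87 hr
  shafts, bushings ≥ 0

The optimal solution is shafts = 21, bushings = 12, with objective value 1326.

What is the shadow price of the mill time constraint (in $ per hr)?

Binding: coolant and mill time. Non-binding: inspection (24 unused), steel (13 unused).
Since inspection, steel are not tight, their duals are 0.
From A_Bᵀ y = c: 2·y_coolant + 3·y_mill time = 38; 4·y_coolant + 2·y_mill time = 44.
Solving: y_coolant = 7, y_mill time = 8.
Shadow price of mill time = 8.

8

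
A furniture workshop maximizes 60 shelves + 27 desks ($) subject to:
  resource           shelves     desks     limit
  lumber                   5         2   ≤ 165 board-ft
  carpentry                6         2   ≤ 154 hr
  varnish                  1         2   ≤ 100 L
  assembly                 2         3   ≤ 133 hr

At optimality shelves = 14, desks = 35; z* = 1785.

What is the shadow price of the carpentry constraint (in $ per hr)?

Check each constraint at x*: lumber 140/165 (slack 25); carpentry 154/154 (tight); varnish 84/100 (slack 16); assembly 133/133 (tight).
Since lumber, varnish are not tight, their duals are 0.
The binding rows give the dual system: 6·y_carpentry + 2·y_assembly = 60 and 2·y_carpentry + 3·y_assembly = 27.
→ y_carpentry = 9 and y_assembly = 3.
Shadow price of carpentry = 9.

9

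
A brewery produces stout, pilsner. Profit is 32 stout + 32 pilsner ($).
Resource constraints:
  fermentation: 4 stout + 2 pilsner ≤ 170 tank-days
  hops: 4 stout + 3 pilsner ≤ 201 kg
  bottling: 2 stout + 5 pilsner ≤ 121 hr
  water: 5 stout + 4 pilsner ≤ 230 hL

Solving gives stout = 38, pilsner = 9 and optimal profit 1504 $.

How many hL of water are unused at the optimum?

4

water used = 5·38 + 4·9 = 226; slack = 230 − 226 = 4.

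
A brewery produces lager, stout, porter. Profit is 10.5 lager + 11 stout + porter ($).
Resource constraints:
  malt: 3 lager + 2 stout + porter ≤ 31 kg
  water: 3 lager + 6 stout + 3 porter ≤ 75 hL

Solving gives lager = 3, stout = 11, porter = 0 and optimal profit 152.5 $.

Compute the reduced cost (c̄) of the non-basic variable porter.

At the optimum: malt uses 31 of 31 (binding); water uses 75 of 75 (binding).
Dual feasibility on the basic columns requires 3·y_malt + 3·y_water = 10.5, 2·y_malt + 6·y_water = 11.
Solving: y_malt = 2.5, y_water = 1.
Reduced cost of porter: c₃ − yᵀa₃ = 1 − (2.5·1 + 1·3) = 1 − 5.5 = -4.5.

-4.5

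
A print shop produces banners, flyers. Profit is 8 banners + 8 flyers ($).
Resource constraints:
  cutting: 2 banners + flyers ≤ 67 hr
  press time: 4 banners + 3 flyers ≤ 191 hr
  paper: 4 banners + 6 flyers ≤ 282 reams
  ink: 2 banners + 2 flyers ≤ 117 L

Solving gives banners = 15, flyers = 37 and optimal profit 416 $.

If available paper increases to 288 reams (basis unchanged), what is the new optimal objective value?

422

Binding: cutting and paper. Non-binding: press time (20 unused), ink (13 unused).
By complementary slackness, y = 0 for the non-binding constraints.
From A_Bᵀ y = c: 2·y_cutting + 4·y_paper = 8; 1·y_cutting + 6·y_paper = 8.
→ y_cutting = 2 and y_paper = 1.
Δz = y_paper·Δb = 1 × (6) = 6, so new z* = 416 + 6 = 422.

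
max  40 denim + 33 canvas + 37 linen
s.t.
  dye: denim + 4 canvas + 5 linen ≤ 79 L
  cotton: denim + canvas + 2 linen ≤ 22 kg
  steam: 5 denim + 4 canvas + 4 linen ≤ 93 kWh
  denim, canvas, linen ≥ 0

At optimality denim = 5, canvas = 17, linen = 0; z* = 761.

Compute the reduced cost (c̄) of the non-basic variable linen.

Check each constraint at x*: dye 73/79 (slack 6); cotton 22/22 (tight); steam 93/93 (tight).
Slack constraints have shadow price 0 (complementary slackness).
From A_Bᵀ y = c: 1·y_cotton + 5·y_steam = 40; 1·y_cotton + 4·y_steam = 33.
Solving: y_cotton = 5, y_steam = 7.
Reduced cost of linen: c₃ − yᵀa₃ = 37 − (5·2 + 7·4) = 37 − 38 = -1.

-1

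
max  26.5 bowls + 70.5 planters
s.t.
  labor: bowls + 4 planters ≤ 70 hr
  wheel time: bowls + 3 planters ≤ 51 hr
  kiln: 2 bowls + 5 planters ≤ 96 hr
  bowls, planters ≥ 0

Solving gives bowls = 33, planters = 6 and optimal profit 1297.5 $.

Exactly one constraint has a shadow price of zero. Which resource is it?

labor

labor: 57/70 (slack 13)
wheel time: 51/51 (binding)
kiln: 96/96 (binding)
By complementary slackness, a constraint with positive slack has shadow price 0 → labor.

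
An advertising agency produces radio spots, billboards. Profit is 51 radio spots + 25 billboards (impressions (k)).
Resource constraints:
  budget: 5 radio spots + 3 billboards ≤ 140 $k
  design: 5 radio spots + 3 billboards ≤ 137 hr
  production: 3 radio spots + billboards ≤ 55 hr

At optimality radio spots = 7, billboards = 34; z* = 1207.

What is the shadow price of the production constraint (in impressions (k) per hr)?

7

Binding: design and production. Non-binding: budget (3 unused).
Slack constraints have shadow price 0 (complementary slackness).
From A_Bᵀ y = c: 5·y_design + 3·y_production = 51; 3·y_design + 1·y_production = 25.
Solving: y_design = 6, y_production = 7.
Shadow price of production = 7.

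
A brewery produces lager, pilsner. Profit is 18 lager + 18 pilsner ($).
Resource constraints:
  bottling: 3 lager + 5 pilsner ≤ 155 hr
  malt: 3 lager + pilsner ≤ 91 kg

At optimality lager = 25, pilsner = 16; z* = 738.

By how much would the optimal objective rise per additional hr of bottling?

3

Both bottling and malt are binding at x*.
The binding rows give the dual system: 3·y_bottling + 3·y_malt = 18 and 5·y_bottling + 1·y_malt = 18.
This yields shadow prices y_bottling = 3, y_malt = 3.
Shadow price of bottling = 3.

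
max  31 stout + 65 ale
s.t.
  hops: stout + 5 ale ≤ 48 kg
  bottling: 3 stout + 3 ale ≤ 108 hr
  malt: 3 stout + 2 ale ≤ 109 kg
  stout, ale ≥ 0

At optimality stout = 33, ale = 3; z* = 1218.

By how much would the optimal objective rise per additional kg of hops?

8.5

Check each constraint at x*: hops 48/48 (tight); bottling 108/108 (tight); malt 105/109 (slack 4).
By complementary slackness, y = 0 for the non-binding constraint.
From A_Bᵀ y = c: 1·y_hops + 3·y_bottling = 31; 5·y_hops + 3·y_bottling = 65.
→ y_hops = 8.5 and y_bottling = 7.5.
Shadow price of hops = 8.5.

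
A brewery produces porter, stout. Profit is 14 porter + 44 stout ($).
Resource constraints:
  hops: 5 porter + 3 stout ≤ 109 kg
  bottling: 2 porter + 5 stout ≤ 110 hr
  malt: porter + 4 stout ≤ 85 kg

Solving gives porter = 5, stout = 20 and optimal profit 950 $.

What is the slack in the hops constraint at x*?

hops used = 5·5 + 3·20 = 85; slack = 109 − 85 = 24.

24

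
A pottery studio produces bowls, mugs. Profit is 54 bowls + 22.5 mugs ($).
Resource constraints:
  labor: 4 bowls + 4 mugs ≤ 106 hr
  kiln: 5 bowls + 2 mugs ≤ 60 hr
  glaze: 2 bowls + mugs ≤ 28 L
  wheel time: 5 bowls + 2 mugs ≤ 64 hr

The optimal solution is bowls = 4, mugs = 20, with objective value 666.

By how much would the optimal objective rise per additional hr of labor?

0

Check each constraint at x*: labor 96/106 (slack 10); kiln 60/60 (tight); glaze 28/28 (tight); wheel time 60/64 (slack 4).
Since labor, wheel time are not tight, their duals are 0.
Dual feasibility on the basic columns requires 5·y_kiln + 2·y_glaze = 54, 2·y_kiln + 1·y_glaze = 22.5.
This yields shadow prices y_kiln = 9, y_glaze = 4.5.
Shadow price of labor = 0.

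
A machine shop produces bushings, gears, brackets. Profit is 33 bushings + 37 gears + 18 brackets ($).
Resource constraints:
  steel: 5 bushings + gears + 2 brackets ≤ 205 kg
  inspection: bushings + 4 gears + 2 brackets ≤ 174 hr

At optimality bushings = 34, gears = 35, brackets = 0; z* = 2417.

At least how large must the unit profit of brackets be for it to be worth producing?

26

Check each constraint at x*: steel 205/205 (tight); inspection 174/174 (tight).
Dual feasibility on the basic columns requires 5·y_steel + 1·y_inspection = 33, 1·y_steel + 4·y_inspection = 37.
This yields shadow prices y_steel = 5, y_inspection = 8.
brackets enters the basis when its profit ≥ yᵀa₃ = 5·2 + 8·2 = 26.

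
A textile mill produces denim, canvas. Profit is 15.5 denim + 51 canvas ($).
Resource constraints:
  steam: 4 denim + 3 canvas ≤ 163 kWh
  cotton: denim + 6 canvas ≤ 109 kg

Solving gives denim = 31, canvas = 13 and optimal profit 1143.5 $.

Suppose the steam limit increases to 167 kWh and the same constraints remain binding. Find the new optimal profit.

1151.5

At the optimum: steam uses 163 of 163 (binding); cotton uses 109 of 109 (binding).
From A_Bᵀ y = c: 4·y_steam + 1·y_cotton = 15.5; 3·y_steam + 6·y_cotton = 51.
Solving: y_steam = 2, y_cotton = 7.5.
Δz = y_steam·Δb = 2 × (4) = 8, so new z* = 1143.5 + 8 = 1151.5.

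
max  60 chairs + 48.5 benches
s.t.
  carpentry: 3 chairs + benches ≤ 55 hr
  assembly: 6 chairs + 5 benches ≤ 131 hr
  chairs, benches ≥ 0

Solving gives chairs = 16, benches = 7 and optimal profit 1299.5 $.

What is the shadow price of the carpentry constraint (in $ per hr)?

1

At the optimum: carpentry uses 55 of 55 (binding); assembly uses 131 of 131 (binding).
The binding rows give the dual system: 3·y_carpentry + 6·y_assembly = 60 and 1·y_carpentry + 5·y_assembly = 48.5.
This yields shadow prices y_carpentry = 1, y_assembly = 9.5.
Shadow price of carpentry = 1.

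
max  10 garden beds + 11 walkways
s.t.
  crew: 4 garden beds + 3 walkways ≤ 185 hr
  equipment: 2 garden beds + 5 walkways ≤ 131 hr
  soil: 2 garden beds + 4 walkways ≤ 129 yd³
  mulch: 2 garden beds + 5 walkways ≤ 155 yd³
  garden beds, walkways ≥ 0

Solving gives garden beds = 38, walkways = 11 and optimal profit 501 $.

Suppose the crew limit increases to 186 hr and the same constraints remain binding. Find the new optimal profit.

503

Binding: crew and equipment. Non-binding: soil (9 unused), mulch (24 unused).
By complementary slackness, y = 0 for the non-binding constraints.
From A_Bᵀ y = c: 4·y_crew + 2·y_equipment = 10; 3·y_crew + 5·y_equipment = 11.
Solving: y_crew = 2, y_equipment = 1.
Δz = y_crew·Δb = 2 × (1) = 2, so new z* = 501 + 2 = 503.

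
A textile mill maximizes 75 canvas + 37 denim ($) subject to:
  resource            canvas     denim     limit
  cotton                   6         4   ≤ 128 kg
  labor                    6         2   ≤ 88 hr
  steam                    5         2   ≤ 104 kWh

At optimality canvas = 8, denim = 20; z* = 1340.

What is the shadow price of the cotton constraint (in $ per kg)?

6

At the optimum: cotton uses 128 of 128 (binding); labor uses 88 of 88 (binding); steam uses 80 of 104 (slack = 24).
Slack constraints have shadow price 0 (complementary slackness).
Dual feasibility on the basic columns requires 6·y_cotton + 6·y_labor = 75, 4·y_cotton + 2·y_labor = 37.
→ y_cotton = 6 and y_labor = 6.5.
Shadow price of cotton = 6.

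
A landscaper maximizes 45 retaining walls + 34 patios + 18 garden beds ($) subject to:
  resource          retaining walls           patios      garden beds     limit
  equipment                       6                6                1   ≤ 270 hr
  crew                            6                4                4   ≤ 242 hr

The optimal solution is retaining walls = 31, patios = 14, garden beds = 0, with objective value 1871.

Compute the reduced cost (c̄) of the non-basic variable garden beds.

Check each constraint at x*: equipment 270/270 (tight); crew 242/242 (tight).
The binding rows give the dual system: 6·y_equipment + 6·y_crew = 45 and 6·y_equipment + 4·y_crew = 34.
Solving: y_equipment = 2, y_crew = 5.5.
Reduced cost of garden beds: c₃ − yᵀa₃ = 18 − (2·1 + 5.5·4) = 18 − 24 = -6.

-6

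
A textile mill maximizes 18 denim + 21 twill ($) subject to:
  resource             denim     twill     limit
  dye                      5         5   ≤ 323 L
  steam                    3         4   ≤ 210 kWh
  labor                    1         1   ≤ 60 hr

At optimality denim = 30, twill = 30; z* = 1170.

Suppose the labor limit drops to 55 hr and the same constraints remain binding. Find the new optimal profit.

At the optimum: dye uses 300 of 323 (slack = 23); steam uses 210 of 210 (binding); labor uses 60 of 60 (binding).
Since dye is not tight, its dual is 0.
From A_Bᵀ y = c: 3·y_steam + 1·y_labor = 18; 4·y_steam + 1·y_labor = 21.
Solving: y_steam = 3, y_labor = 9.
Δz = y_labor·Δb = 9 × (-5) = -45, so new z* = 1170 − 45 = 1125.

1125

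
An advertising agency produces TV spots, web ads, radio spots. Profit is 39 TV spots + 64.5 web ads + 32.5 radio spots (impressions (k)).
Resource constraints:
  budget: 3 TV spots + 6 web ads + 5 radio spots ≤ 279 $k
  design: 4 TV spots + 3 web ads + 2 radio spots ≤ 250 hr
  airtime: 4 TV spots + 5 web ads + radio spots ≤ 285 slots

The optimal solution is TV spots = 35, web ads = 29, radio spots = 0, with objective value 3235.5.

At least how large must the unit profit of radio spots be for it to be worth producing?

39.5

At the optimum: budget uses 279 of 279 (binding); design uses 227 of 250 (slack = 23); airtime uses 285 of 285 (binding).
Slack constraints have shadow price 0 (complementary slackness).
Dual feasibility on the basic columns requires 3·y_budget + 4·y_airtime = 39, 6·y_budget + 5·y_airtime = 64.5.
Solving: y_budget = 7, y_airtime = 4.5.
radio spots enters the basis when its profit ≥ yᵀa₃ = 7·5 + 4.5·1 = 39.5.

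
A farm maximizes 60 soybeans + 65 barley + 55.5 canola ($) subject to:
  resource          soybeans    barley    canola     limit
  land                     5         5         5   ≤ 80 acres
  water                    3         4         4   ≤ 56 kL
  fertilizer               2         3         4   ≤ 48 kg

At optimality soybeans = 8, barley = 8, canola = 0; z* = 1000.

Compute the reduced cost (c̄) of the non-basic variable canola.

-9.5

At the optimum: land uses 80 of 80 (binding); water uses 56 of 56 (binding); fertilizer uses 40 of 48 (slack = 8).
Slack constraints have shadow price 0 (complementary slackness).
The binding rows give the dual system: 5·y_land + 3·y_water = 60 and 5·y_land + 4·y_water = 65.
→ y_land = 9 and y_water = 5.
Reduced cost of canola: c₃ − yᵀa₃ = 55.5 − (9·5 + 5·4) = 55.5 − 65 = -9.5.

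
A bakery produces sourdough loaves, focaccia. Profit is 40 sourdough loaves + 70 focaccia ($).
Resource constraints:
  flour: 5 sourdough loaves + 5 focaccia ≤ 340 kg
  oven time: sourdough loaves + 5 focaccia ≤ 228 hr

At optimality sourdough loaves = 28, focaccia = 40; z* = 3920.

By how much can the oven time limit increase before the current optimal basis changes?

Binding constraints: flour, oven time. The basis is B = [[5,5],[1,5]] with det 20.
Per unit increase in oven time, x* moves by d = (-0.25, 0.25).
The basis stays optimal until sourdough loaves reaches 0; allowable increase = 112 hr.

112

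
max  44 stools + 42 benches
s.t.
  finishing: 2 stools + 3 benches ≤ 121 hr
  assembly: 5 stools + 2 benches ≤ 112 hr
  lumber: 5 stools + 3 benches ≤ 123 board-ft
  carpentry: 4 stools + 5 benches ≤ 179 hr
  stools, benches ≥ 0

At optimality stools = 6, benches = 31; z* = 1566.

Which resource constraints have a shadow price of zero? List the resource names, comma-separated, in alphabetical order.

assembly, finishing

finishing: 105/121 (slack 16)
assembly: 92/112 (slack 20)
lumber: 123/123 (binding)
carpentry: 179/179 (binding)
By complementary slackness, a constraint with positive slack has shadow price 0 → assembly, finishing.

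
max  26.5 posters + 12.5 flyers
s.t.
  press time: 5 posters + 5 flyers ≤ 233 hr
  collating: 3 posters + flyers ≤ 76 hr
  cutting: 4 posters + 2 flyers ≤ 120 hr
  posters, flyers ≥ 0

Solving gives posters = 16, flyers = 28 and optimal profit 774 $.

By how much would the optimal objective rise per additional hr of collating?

Check each constraint at x*: press time 220/233 (slack 13); collating 76/76 (tight); cutting 120/120 (tight).
By complementary slackness, y = 0 for the non-binding constraint.
The binding rows give the dual system: 3·y_collating + 4·y_cutting = 26.5 and 1·y_collating + 2·y_cutting = 12.5.
Solving: y_collating = 1.5, y_cutting = 5.5.
Shadow price of collating = 1.5.

1.5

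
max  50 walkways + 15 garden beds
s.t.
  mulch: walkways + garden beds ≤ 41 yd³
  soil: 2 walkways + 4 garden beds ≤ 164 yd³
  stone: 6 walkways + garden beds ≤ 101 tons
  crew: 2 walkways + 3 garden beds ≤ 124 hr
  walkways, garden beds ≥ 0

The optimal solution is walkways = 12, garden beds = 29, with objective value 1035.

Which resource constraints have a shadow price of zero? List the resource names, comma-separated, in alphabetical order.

mulch: 41/41 (binding)
soil: 140/164 (slack 24)
stone: 101/101 (binding)
crew: 111/124 (slack 13)
By complementary slackness, a constraint with positive slack has shadow price 0 → crew, soil.

crew, soil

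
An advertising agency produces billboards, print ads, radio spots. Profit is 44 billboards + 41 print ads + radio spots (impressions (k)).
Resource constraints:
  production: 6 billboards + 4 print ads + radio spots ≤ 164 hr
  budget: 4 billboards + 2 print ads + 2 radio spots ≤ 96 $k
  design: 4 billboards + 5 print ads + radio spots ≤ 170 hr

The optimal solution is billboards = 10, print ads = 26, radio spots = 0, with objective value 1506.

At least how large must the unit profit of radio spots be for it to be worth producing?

Binding: production and design. Non-binding: budget (4 unused).
Since budget is not tight, its dual is 0.
From A_Bᵀ y = c: 6·y_production + 4·y_design = 44; 4·y_production + 5·y_design = 41.
→ y_production = 4 and y_design = 5.
radio spots enters the basis when its profit ≥ yᵀa₃ = 4·1 + 5·1 = 9.

9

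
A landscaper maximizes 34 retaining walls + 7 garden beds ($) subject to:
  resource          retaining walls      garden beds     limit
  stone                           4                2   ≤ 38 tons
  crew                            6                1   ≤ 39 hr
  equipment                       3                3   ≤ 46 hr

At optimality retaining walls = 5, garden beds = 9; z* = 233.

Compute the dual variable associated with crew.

5

Binding: stone and crew. Non-binding: equipment (4 unused).
Since equipment is not tight, its dual is 0.
Dual feasibility on the basic columns requires 4·y_stone + 6·y_crew = 34, 2·y_stone + 1·y_crew = 7.
→ y_stone = 1 and y_crew = 5.
Shadow price of crew = 5.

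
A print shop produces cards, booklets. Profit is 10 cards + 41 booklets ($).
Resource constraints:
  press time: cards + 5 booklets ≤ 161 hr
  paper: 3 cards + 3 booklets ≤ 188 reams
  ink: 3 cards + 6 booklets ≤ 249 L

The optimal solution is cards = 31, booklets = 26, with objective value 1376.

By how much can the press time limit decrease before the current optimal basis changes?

17

Binding constraints: press time, ink. The basis is B = [[1,5],[3,6]] with det -9.
Per unit decrease in press time, x* moves by d = (0.6667, -0.3333).
The basis stays optimal until paper becomes binding; allowable decrease = 17 hr.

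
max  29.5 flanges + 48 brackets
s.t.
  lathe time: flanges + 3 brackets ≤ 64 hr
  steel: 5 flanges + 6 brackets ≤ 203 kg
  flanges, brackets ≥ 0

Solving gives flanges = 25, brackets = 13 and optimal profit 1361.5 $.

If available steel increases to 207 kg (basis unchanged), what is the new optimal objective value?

1379.5

At the optimum: lathe time uses 64 of 64 (binding); steel uses 203 of 203 (binding).
From A_Bᵀ y = c: 1·y_lathe time + 5·y_steel = 29.5; 3·y_lathe time + 6·y_steel = 48.
Solving: y_lathe time = 7, y_steel = 4.5.
Δz = y_steel·Δb = 4.5 × (4) = 18, so new z* = 1361.5 + 18 = 1379.5.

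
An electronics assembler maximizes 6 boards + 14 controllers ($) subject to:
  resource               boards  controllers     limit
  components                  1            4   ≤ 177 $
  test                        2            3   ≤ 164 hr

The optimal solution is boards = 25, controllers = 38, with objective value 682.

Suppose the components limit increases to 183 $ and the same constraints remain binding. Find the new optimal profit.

At the optimum: components uses 177 of 177 (binding); test uses 164 of 164 (binding).
From A_Bᵀ y = c: 1·y_components + 2·y_test = 6; 4·y_components + 3·y_test = 14.
This yields shadow prices y_components = 2, y_test = 2.
Δz = y_components·Δb = 2 × (6) = 12, so new z* = 682 + 12 = 694.

694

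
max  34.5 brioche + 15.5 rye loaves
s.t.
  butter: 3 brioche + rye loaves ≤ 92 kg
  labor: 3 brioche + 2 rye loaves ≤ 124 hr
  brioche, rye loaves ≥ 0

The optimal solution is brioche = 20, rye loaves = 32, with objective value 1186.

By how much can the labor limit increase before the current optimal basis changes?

60

Binding constraints: butter, labor. The basis is B = [[3,1],[3,2]] with det 3.
Per unit increase in labor, x* moves by d = (-0.3333, 1).
The basis stays optimal until brioche reaches 0; allowable increase = 60 hr.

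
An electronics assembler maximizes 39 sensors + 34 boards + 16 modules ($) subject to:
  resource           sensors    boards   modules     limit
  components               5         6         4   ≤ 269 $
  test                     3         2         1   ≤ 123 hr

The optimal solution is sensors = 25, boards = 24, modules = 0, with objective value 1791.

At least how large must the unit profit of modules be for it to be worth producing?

Check each constraint at x*: components 269/269 (tight); test 123/123 (tight).
The binding rows give the dual system: 5·y_components + 3·y_test = 39 and 6·y_components + 2·y_test = 34.
This yields shadow prices y_components = 3, y_test = 8.
modules enters the basis when its profit ≥ yᵀa₃ = 3·4 + 8·1 = 20.

20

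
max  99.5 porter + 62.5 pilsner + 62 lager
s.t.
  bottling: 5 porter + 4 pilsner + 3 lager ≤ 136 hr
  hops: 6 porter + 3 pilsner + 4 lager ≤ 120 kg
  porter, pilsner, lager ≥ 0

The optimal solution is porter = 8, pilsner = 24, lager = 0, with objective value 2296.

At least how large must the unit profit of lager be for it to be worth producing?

Both bottling and hops are binding at x*.
From A_Bᵀ y = c: 5·y_bottling + 6·y_hops = 99.5; 4·y_bottling + 3·y_hops = 62.5.
Solving: y_bottling = 8.5, y_hops = 9.5.
lager enters the basis when its profit ≥ yᵀa₃ = 8.5·3 + 9.5·4 = 63.5.

63.5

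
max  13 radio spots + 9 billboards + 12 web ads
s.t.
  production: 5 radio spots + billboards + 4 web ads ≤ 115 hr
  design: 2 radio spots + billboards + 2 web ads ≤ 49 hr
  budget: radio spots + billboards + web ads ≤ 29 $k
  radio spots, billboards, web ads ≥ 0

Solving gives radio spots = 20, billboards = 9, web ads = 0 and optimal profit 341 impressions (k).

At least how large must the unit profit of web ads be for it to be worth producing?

13

At the optimum: production uses 109 of 115 (slack = 6); design uses 49 of 49 (binding); budget uses 29 of 29 (binding).
By complementary slackness, y = 0 for the non-binding constraint.
The binding rows give the dual system: 2·y_design + 1·y_budget = 13 and 1·y_design + 1·y_budget = 9.
→ y_design = 4 and y_budget = 5.
web ads enters the basis when its profit ≥ yᵀa₃ = 4·2 + 5·1 = 13.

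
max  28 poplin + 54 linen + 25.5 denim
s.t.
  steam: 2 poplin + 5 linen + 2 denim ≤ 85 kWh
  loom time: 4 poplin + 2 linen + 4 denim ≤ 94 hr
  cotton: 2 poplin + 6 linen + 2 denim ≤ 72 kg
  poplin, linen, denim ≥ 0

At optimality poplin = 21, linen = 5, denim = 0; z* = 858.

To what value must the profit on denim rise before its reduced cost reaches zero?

At the optimum: steam uses 67 of 85 (slack = 18); loom time uses 94 of 94 (binding); cotton uses 72 of 72 (binding).
Since steam is not tight, its dual is 0.
Dual feasibility on the basic columns requires 4·y_loom time + 2·y_cotton = 28, 2·y_loom time + 6·y_cotton = 54.
→ y_loom time = 3 and y_cotton = 8.
denim enters the basis when its profit ≥ yᵀa₃ = 3·4 + 8·2 = 28.

28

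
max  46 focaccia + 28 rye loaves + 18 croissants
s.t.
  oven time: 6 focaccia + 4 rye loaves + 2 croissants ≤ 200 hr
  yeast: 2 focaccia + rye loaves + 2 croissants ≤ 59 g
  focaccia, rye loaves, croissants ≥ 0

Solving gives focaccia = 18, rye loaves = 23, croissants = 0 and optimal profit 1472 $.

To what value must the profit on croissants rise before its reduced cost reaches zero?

26

Check each constraint at x*: oven time 200/200 (tight); yeast 59/59 (tight).
Dual feasibility on the basic columns requires 6·y_oven time + 2·y_yeast = 46, 4·y_oven time + 1·y_yeast = 28.
→ y_oven time = 5 and y_yeast = 8.
croissants enters the basis when its profit ≥ yᵀa₃ = 5·2 + 8·2 = 26.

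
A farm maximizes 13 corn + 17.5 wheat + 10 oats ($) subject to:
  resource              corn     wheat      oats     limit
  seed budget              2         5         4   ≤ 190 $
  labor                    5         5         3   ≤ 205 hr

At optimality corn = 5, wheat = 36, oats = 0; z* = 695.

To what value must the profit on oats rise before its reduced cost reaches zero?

At the optimum: seed budget uses 190 of 190 (binding); labor uses 205 of 205 (binding).
From A_Bᵀ y = c: 2·y_seed budget + 5·y_labor = 13; 5·y_seed budget + 5·y_labor = 17.5.
This yields shadow prices y_seed budget = 1.5, y_labor = 2.
oats enters the basis when its profit ≥ yᵀa₃ = 1.5·4 + 2·3 = 12.

12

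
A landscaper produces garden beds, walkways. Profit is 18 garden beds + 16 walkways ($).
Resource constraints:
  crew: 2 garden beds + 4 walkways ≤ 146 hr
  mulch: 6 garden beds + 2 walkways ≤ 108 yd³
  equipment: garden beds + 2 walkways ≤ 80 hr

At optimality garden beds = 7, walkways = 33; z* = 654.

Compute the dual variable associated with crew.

3

At the optimum: crew uses 146 of 146 (binding); mulch uses 108 of 108 (binding); equipment uses 73 of 80 (slack = 7).
Since equipment is not tight, its dual is 0.
From A_Bᵀ y = c: 2·y_crew + 6·y_mulch = 18; 4·y_crew + 2·y_mulch = 16.
Solving: y_crew = 3, y_mulch = 2.
Shadow price of crew = 3.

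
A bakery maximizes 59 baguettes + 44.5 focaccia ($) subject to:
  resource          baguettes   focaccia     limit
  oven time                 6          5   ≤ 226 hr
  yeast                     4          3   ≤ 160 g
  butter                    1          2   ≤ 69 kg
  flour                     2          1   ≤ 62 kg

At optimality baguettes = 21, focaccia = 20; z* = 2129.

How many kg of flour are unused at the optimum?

flour used = 2·21 + 1·20 = 62; slack = 62 − 62 = 0.

0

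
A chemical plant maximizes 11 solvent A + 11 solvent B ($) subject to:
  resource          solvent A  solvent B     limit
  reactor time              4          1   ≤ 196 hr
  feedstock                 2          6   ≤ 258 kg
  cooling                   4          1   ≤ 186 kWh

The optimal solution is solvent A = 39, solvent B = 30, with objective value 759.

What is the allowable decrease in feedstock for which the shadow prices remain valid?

Binding constraints: feedstock, cooling. The basis is B = [[2,6],[4,1]] with det -22.
Per unit decrease in feedstock, x* moves by d = (0.0455, -0.1818).
The basis stays optimal until solvent B reaches 0; allowable decrease = 165 kg.

165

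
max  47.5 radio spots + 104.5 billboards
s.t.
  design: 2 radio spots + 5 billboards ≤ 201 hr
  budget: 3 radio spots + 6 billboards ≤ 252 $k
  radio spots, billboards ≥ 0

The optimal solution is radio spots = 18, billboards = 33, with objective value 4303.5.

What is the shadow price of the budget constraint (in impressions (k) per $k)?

9.5

Both design and budget are binding at x*.
From A_Bᵀ y = c: 2·y_design + 3·y_budget = 47.5; 5·y_design + 6·y_budget = 104.5.
Solving: y_design = 9.5, y_budget = 9.5.
Shadow price of budget = 9.5.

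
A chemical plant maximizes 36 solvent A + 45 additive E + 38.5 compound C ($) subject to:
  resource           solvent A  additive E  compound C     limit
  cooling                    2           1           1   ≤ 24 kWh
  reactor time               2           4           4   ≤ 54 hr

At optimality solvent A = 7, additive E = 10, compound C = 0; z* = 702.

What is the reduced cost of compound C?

-6.5

At the optimum: cooling uses 24 of 24 (binding); reactor time uses 54 of 54 (binding).
From A_Bᵀ y = c: 2·y_cooling + 2·y_reactor time = 36; 1·y_cooling + 4·y_reactor time = 45.
This yields shadow prices y_cooling = 9, y_reactor time = 9.
Reduced cost of compound C: c₃ − yᵀa₃ = 38.5 − (9·1 + 9·4) = 38.5 − 45 = -6.5.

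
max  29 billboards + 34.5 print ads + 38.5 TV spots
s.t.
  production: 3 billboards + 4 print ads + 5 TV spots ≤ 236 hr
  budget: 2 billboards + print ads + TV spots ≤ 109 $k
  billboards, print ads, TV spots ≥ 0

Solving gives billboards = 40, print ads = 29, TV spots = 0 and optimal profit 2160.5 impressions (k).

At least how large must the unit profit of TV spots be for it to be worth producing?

At the optimum: production uses 236 of 236 (binding); budget uses 109 of 109 (binding).
The binding rows give the dual system: 3·y_production + 2·y_budget = 29 and 4·y_production + 1·y_budget = 34.5.
This yields shadow prices y_production = 8, y_budget = 2.5.
TV spots enters the basis when its profit ≥ yᵀa₃ = 8·5 + 2.5·1 = 42.5.

42.5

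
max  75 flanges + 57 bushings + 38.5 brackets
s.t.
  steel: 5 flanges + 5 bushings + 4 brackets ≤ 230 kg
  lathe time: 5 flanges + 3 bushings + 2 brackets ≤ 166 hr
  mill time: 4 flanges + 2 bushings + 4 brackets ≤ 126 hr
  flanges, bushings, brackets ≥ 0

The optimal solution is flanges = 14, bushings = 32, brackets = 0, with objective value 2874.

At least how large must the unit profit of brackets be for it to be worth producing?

Binding: steel and lathe time. Non-binding: mill time (6 unused).
Slack constraints have shadow price 0 (complementary slackness).
From A_Bᵀ y = c: 5·y_steel + 5·y_lathe time = 75; 5·y_steel + 3·y_lathe time = 57.
Solving: y_steel = 6, y_lathe time = 9.
brackets enters the basis when its profit ≥ yᵀa₃ = 6·4 + 9·2 = 42.

42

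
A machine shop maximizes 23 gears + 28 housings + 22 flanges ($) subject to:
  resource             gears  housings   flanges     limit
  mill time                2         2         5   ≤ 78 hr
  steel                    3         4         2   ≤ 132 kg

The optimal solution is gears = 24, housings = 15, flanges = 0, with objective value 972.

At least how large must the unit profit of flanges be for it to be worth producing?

30

At the optimum: mill time uses 78 of 78 (binding); steel uses 132 of 132 (binding).
The binding rows give the dual system: 2·y_mill time + 3·y_steel = 23 and 2·y_mill time + 4·y_steel = 28.
Solving: y_mill time = 4, y_steel = 5.
flanges enters the basis when its profit ≥ yᵀa₃ = 4·5 + 5·2 = 30.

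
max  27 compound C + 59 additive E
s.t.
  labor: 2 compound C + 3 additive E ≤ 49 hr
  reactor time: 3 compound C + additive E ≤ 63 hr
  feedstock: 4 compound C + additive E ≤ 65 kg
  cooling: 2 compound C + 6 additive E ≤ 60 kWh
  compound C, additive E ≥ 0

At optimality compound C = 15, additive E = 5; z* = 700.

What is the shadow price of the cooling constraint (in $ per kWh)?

9.5

Binding: feedstock and cooling. Non-binding: labor (4 unused), reactor time (13 unused).
Slack constraints have shadow price 0 (complementary slackness).
Dual feasibility on the basic columns requires 4·y_feedstock + 2·y_cooling = 27, 1·y_feedstock + 6·y_cooling = 59.
Solving: y_feedstock = 2, y_cooling = 9.5.
Shadow price of cooling = 9.5.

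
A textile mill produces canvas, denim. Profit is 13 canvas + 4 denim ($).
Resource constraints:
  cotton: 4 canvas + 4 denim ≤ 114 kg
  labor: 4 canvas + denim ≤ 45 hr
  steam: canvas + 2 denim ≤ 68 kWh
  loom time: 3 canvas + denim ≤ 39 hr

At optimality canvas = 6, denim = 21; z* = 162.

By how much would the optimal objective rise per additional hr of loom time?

3

Binding: labor and loom time. Non-binding: cotton (6 unused), steam (20 unused).
By complementary slackness, y = 0 for the non-binding constraints.
Dual feasibility on the basic columns requires 4·y_labor + 3·y_loom time = 13, 1·y_labor + 1·y_loom time = 4.
→ y_labor = 1 and y_loom time = 3.
Shadow price of loom time = 3.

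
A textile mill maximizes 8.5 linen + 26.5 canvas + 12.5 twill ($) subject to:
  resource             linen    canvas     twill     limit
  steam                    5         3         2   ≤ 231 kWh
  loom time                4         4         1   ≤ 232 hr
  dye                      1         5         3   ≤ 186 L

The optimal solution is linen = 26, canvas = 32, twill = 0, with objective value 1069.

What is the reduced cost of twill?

Check each constraint at x*: steam 226/231 (slack 5); loom time 232/232 (tight); dye 186/186 (tight).
By complementary slackness, y = 0 for the non-binding constraint.
Dual feasibility on the basic columns requires 4·y_loom time + 1·y_dye = 8.5, 4·y_loom time + 5·y_dye = 26.5.
This yields shadow prices y_loom time = 1, y_dye = 4.5.
Reduced cost of twill: c₃ − yᵀa₃ = 12.5 − (1·1 + 4.5·3) = 12.5 − 14.5 = -2.

-2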